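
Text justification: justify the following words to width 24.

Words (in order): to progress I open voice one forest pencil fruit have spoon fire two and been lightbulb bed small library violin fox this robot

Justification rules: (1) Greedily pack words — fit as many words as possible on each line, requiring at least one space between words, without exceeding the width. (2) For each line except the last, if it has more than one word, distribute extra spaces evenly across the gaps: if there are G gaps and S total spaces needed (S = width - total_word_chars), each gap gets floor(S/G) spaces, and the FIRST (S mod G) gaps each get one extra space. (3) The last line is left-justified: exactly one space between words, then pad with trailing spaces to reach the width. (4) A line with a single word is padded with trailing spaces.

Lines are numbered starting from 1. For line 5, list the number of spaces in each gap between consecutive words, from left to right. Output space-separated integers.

Line 1: ['to', 'progress', 'I', 'open', 'voice'] (min_width=24, slack=0)
Line 2: ['one', 'forest', 'pencil', 'fruit'] (min_width=23, slack=1)
Line 3: ['have', 'spoon', 'fire', 'two', 'and'] (min_width=23, slack=1)
Line 4: ['been', 'lightbulb', 'bed', 'small'] (min_width=24, slack=0)
Line 5: ['library', 'violin', 'fox', 'this'] (min_width=23, slack=1)
Line 6: ['robot'] (min_width=5, slack=19)

Answer: 2 1 1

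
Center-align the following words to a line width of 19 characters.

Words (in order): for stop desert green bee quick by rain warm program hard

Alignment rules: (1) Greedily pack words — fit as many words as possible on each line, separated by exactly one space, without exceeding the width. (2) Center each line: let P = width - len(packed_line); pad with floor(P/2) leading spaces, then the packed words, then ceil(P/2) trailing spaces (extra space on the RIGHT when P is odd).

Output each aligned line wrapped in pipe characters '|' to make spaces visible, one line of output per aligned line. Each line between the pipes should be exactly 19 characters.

Answer: |  for stop desert  |
|green bee quick by |
| rain warm program |
|       hard        |

Derivation:
Line 1: ['for', 'stop', 'desert'] (min_width=15, slack=4)
Line 2: ['green', 'bee', 'quick', 'by'] (min_width=18, slack=1)
Line 3: ['rain', 'warm', 'program'] (min_width=17, slack=2)
Line 4: ['hard'] (min_width=4, slack=15)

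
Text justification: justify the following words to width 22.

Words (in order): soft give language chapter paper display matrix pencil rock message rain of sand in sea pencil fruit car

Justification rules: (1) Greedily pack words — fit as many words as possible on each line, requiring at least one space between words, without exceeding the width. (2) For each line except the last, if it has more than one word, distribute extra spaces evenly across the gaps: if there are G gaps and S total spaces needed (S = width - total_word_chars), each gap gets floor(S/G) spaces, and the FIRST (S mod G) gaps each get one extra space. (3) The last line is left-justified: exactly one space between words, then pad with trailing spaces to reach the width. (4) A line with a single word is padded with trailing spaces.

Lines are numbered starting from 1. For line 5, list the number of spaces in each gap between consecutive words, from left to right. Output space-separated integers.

Line 1: ['soft', 'give', 'language'] (min_width=18, slack=4)
Line 2: ['chapter', 'paper', 'display'] (min_width=21, slack=1)
Line 3: ['matrix', 'pencil', 'rock'] (min_width=18, slack=4)
Line 4: ['message', 'rain', 'of', 'sand'] (min_width=20, slack=2)
Line 5: ['in', 'sea', 'pencil', 'fruit'] (min_width=19, slack=3)
Line 6: ['car'] (min_width=3, slack=19)

Answer: 2 2 2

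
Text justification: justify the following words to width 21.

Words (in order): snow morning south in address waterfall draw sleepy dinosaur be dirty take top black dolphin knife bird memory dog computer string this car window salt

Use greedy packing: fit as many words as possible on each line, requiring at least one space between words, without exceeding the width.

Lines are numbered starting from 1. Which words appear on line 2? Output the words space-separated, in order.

Line 1: ['snow', 'morning', 'south', 'in'] (min_width=21, slack=0)
Line 2: ['address', 'waterfall'] (min_width=17, slack=4)
Line 3: ['draw', 'sleepy', 'dinosaur'] (min_width=20, slack=1)
Line 4: ['be', 'dirty', 'take', 'top'] (min_width=17, slack=4)
Line 5: ['black', 'dolphin', 'knife'] (min_width=19, slack=2)
Line 6: ['bird', 'memory', 'dog'] (min_width=15, slack=6)
Line 7: ['computer', 'string', 'this'] (min_width=20, slack=1)
Line 8: ['car', 'window', 'salt'] (min_width=15, slack=6)

Answer: address waterfall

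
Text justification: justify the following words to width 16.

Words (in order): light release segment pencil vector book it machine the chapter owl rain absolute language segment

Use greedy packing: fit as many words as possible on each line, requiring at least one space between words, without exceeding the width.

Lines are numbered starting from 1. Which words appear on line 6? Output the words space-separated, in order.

Answer: absolute

Derivation:
Line 1: ['light', 'release'] (min_width=13, slack=3)
Line 2: ['segment', 'pencil'] (min_width=14, slack=2)
Line 3: ['vector', 'book', 'it'] (min_width=14, slack=2)
Line 4: ['machine', 'the'] (min_width=11, slack=5)
Line 5: ['chapter', 'owl', 'rain'] (min_width=16, slack=0)
Line 6: ['absolute'] (min_width=8, slack=8)
Line 7: ['language', 'segment'] (min_width=16, slack=0)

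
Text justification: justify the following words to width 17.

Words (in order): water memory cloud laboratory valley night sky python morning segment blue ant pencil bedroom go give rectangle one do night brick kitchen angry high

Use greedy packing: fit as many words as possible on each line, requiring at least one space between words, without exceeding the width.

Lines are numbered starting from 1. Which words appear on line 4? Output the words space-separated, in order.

Answer: python morning

Derivation:
Line 1: ['water', 'memory'] (min_width=12, slack=5)
Line 2: ['cloud', 'laboratory'] (min_width=16, slack=1)
Line 3: ['valley', 'night', 'sky'] (min_width=16, slack=1)
Line 4: ['python', 'morning'] (min_width=14, slack=3)
Line 5: ['segment', 'blue', 'ant'] (min_width=16, slack=1)
Line 6: ['pencil', 'bedroom', 'go'] (min_width=17, slack=0)
Line 7: ['give', 'rectangle'] (min_width=14, slack=3)
Line 8: ['one', 'do', 'night'] (min_width=12, slack=5)
Line 9: ['brick', 'kitchen'] (min_width=13, slack=4)
Line 10: ['angry', 'high'] (min_width=10, slack=7)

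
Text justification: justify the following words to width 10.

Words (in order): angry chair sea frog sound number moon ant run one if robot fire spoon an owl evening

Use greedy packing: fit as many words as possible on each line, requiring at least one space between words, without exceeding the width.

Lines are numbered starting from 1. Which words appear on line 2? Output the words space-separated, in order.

Line 1: ['angry'] (min_width=5, slack=5)
Line 2: ['chair', 'sea'] (min_width=9, slack=1)
Line 3: ['frog', 'sound'] (min_width=10, slack=0)
Line 4: ['number'] (min_width=6, slack=4)
Line 5: ['moon', 'ant'] (min_width=8, slack=2)
Line 6: ['run', 'one', 'if'] (min_width=10, slack=0)
Line 7: ['robot', 'fire'] (min_width=10, slack=0)
Line 8: ['spoon', 'an'] (min_width=8, slack=2)
Line 9: ['owl'] (min_width=3, slack=7)
Line 10: ['evening'] (min_width=7, slack=3)

Answer: chair sea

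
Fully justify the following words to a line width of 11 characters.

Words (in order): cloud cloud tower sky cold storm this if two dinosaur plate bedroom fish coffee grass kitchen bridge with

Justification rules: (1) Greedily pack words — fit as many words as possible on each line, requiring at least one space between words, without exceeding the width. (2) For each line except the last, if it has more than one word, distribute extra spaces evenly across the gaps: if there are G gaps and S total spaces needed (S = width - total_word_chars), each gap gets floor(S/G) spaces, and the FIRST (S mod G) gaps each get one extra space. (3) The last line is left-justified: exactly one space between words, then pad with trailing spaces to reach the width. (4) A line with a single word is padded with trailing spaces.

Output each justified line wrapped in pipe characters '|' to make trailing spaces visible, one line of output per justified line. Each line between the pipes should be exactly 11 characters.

Answer: |cloud cloud|
|tower   sky|
|cold  storm|
|this if two|
|dinosaur   |
|plate      |
|bedroom    |
|fish coffee|
|grass      |
|kitchen    |
|bridge with|

Derivation:
Line 1: ['cloud', 'cloud'] (min_width=11, slack=0)
Line 2: ['tower', 'sky'] (min_width=9, slack=2)
Line 3: ['cold', 'storm'] (min_width=10, slack=1)
Line 4: ['this', 'if', 'two'] (min_width=11, slack=0)
Line 5: ['dinosaur'] (min_width=8, slack=3)
Line 6: ['plate'] (min_width=5, slack=6)
Line 7: ['bedroom'] (min_width=7, slack=4)
Line 8: ['fish', 'coffee'] (min_width=11, slack=0)
Line 9: ['grass'] (min_width=5, slack=6)
Line 10: ['kitchen'] (min_width=7, slack=4)
Line 11: ['bridge', 'with'] (min_width=11, slack=0)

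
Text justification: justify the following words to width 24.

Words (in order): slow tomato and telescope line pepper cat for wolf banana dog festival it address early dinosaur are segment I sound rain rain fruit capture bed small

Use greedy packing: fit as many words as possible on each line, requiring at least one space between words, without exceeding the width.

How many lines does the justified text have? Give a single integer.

Line 1: ['slow', 'tomato', 'and'] (min_width=15, slack=9)
Line 2: ['telescope', 'line', 'pepper'] (min_width=21, slack=3)
Line 3: ['cat', 'for', 'wolf', 'banana', 'dog'] (min_width=23, slack=1)
Line 4: ['festival', 'it', 'address'] (min_width=19, slack=5)
Line 5: ['early', 'dinosaur', 'are'] (min_width=18, slack=6)
Line 6: ['segment', 'I', 'sound', 'rain'] (min_width=20, slack=4)
Line 7: ['rain', 'fruit', 'capture', 'bed'] (min_width=22, slack=2)
Line 8: ['small'] (min_width=5, slack=19)
Total lines: 8

Answer: 8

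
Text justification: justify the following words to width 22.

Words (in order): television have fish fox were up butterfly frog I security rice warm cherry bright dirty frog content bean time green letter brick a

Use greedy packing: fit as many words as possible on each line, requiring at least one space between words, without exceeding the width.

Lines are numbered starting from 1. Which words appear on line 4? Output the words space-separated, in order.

Answer: warm cherry bright

Derivation:
Line 1: ['television', 'have', 'fish'] (min_width=20, slack=2)
Line 2: ['fox', 'were', 'up', 'butterfly'] (min_width=21, slack=1)
Line 3: ['frog', 'I', 'security', 'rice'] (min_width=20, slack=2)
Line 4: ['warm', 'cherry', 'bright'] (min_width=18, slack=4)
Line 5: ['dirty', 'frog', 'content'] (min_width=18, slack=4)
Line 6: ['bean', 'time', 'green', 'letter'] (min_width=22, slack=0)
Line 7: ['brick', 'a'] (min_width=7, slack=15)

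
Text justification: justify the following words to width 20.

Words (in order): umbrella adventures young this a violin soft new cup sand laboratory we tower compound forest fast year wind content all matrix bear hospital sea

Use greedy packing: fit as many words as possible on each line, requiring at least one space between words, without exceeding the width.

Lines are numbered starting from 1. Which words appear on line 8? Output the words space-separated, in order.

Answer: hospital sea

Derivation:
Line 1: ['umbrella', 'adventures'] (min_width=19, slack=1)
Line 2: ['young', 'this', 'a', 'violin'] (min_width=19, slack=1)
Line 3: ['soft', 'new', 'cup', 'sand'] (min_width=17, slack=3)
Line 4: ['laboratory', 'we', 'tower'] (min_width=19, slack=1)
Line 5: ['compound', 'forest', 'fast'] (min_width=20, slack=0)
Line 6: ['year', 'wind', 'content'] (min_width=17, slack=3)
Line 7: ['all', 'matrix', 'bear'] (min_width=15, slack=5)
Line 8: ['hospital', 'sea'] (min_width=12, slack=8)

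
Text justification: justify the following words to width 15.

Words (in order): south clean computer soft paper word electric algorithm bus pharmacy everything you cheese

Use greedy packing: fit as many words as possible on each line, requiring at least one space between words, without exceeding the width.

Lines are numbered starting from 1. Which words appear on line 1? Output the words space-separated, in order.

Line 1: ['south', 'clean'] (min_width=11, slack=4)
Line 2: ['computer', 'soft'] (min_width=13, slack=2)
Line 3: ['paper', 'word'] (min_width=10, slack=5)
Line 4: ['electric'] (min_width=8, slack=7)
Line 5: ['algorithm', 'bus'] (min_width=13, slack=2)
Line 6: ['pharmacy'] (min_width=8, slack=7)
Line 7: ['everything', 'you'] (min_width=14, slack=1)
Line 8: ['cheese'] (min_width=6, slack=9)

Answer: south clean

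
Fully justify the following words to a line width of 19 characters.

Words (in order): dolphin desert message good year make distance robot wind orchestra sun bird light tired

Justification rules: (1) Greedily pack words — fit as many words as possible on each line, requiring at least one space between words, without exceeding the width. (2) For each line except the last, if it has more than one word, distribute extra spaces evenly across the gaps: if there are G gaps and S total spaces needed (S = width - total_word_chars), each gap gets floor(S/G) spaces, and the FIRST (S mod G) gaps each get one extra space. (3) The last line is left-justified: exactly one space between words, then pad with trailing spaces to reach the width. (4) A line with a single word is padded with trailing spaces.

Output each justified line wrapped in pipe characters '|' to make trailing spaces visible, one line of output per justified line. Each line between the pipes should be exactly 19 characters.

Answer: |dolphin      desert|
|message  good  year|
|make distance robot|
|wind  orchestra sun|
|bird light tired   |

Derivation:
Line 1: ['dolphin', 'desert'] (min_width=14, slack=5)
Line 2: ['message', 'good', 'year'] (min_width=17, slack=2)
Line 3: ['make', 'distance', 'robot'] (min_width=19, slack=0)
Line 4: ['wind', 'orchestra', 'sun'] (min_width=18, slack=1)
Line 5: ['bird', 'light', 'tired'] (min_width=16, slack=3)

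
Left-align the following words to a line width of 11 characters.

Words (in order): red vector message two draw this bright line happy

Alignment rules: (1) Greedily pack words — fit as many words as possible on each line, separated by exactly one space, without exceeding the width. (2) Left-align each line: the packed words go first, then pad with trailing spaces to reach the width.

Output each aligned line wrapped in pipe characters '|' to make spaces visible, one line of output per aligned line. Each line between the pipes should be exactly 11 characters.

Line 1: ['red', 'vector'] (min_width=10, slack=1)
Line 2: ['message', 'two'] (min_width=11, slack=0)
Line 3: ['draw', 'this'] (min_width=9, slack=2)
Line 4: ['bright', 'line'] (min_width=11, slack=0)
Line 5: ['happy'] (min_width=5, slack=6)

Answer: |red vector |
|message two|
|draw this  |
|bright line|
|happy      |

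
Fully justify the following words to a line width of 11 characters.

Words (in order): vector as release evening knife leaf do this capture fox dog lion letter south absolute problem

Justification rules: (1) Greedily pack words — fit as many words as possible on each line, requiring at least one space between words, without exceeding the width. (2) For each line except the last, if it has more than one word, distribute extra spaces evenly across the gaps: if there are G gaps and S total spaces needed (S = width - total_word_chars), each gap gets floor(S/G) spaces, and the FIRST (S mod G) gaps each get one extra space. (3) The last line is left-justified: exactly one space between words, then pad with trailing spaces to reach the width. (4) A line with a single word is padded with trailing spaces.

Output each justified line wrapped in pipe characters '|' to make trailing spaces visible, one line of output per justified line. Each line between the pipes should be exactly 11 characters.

Line 1: ['vector', 'as'] (min_width=9, slack=2)
Line 2: ['release'] (min_width=7, slack=4)
Line 3: ['evening'] (min_width=7, slack=4)
Line 4: ['knife', 'leaf'] (min_width=10, slack=1)
Line 5: ['do', 'this'] (min_width=7, slack=4)
Line 6: ['capture', 'fox'] (min_width=11, slack=0)
Line 7: ['dog', 'lion'] (min_width=8, slack=3)
Line 8: ['letter'] (min_width=6, slack=5)
Line 9: ['south'] (min_width=5, slack=6)
Line 10: ['absolute'] (min_width=8, slack=3)
Line 11: ['problem'] (min_width=7, slack=4)

Answer: |vector   as|
|release    |
|evening    |
|knife  leaf|
|do     this|
|capture fox|
|dog    lion|
|letter     |
|south      |
|absolute   |
|problem    |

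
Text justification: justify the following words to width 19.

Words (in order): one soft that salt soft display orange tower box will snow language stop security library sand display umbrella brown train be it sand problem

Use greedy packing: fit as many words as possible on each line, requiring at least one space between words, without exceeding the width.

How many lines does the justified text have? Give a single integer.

Line 1: ['one', 'soft', 'that', 'salt'] (min_width=18, slack=1)
Line 2: ['soft', 'display', 'orange'] (min_width=19, slack=0)
Line 3: ['tower', 'box', 'will', 'snow'] (min_width=19, slack=0)
Line 4: ['language', 'stop'] (min_width=13, slack=6)
Line 5: ['security', 'library'] (min_width=16, slack=3)
Line 6: ['sand', 'display'] (min_width=12, slack=7)
Line 7: ['umbrella', 'brown'] (min_width=14, slack=5)
Line 8: ['train', 'be', 'it', 'sand'] (min_width=16, slack=3)
Line 9: ['problem'] (min_width=7, slack=12)
Total lines: 9

Answer: 9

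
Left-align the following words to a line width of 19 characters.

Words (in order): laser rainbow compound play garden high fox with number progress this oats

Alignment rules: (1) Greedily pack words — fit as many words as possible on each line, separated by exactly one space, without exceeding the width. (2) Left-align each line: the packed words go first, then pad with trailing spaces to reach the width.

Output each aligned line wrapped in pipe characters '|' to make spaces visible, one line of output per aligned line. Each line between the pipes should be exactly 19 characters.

Answer: |laser rainbow      |
|compound play      |
|garden high fox    |
|with number        |
|progress this oats |

Derivation:
Line 1: ['laser', 'rainbow'] (min_width=13, slack=6)
Line 2: ['compound', 'play'] (min_width=13, slack=6)
Line 3: ['garden', 'high', 'fox'] (min_width=15, slack=4)
Line 4: ['with', 'number'] (min_width=11, slack=8)
Line 5: ['progress', 'this', 'oats'] (min_width=18, slack=1)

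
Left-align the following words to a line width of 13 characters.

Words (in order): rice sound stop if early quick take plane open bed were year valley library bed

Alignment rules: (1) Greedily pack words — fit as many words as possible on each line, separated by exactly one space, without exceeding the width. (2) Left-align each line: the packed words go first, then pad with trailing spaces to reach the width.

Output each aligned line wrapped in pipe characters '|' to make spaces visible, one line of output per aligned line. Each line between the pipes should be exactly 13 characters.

Line 1: ['rice', 'sound'] (min_width=10, slack=3)
Line 2: ['stop', 'if', 'early'] (min_width=13, slack=0)
Line 3: ['quick', 'take'] (min_width=10, slack=3)
Line 4: ['plane', 'open'] (min_width=10, slack=3)
Line 5: ['bed', 'were', 'year'] (min_width=13, slack=0)
Line 6: ['valley'] (min_width=6, slack=7)
Line 7: ['library', 'bed'] (min_width=11, slack=2)

Answer: |rice sound   |
|stop if early|
|quick take   |
|plane open   |
|bed were year|
|valley       |
|library bed  |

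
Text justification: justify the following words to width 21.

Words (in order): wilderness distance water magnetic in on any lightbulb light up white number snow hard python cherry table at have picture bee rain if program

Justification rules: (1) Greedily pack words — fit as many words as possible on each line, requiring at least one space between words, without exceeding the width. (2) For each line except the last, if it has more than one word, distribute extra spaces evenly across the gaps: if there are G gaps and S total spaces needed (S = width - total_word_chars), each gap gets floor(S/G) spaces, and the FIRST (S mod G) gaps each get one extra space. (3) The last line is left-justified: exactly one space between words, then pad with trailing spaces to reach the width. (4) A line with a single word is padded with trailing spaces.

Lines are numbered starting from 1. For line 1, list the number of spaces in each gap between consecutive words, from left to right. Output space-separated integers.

Answer: 3

Derivation:
Line 1: ['wilderness', 'distance'] (min_width=19, slack=2)
Line 2: ['water', 'magnetic', 'in', 'on'] (min_width=20, slack=1)
Line 3: ['any', 'lightbulb', 'light'] (min_width=19, slack=2)
Line 4: ['up', 'white', 'number', 'snow'] (min_width=20, slack=1)
Line 5: ['hard', 'python', 'cherry'] (min_width=18, slack=3)
Line 6: ['table', 'at', 'have', 'picture'] (min_width=21, slack=0)
Line 7: ['bee', 'rain', 'if', 'program'] (min_width=19, slack=2)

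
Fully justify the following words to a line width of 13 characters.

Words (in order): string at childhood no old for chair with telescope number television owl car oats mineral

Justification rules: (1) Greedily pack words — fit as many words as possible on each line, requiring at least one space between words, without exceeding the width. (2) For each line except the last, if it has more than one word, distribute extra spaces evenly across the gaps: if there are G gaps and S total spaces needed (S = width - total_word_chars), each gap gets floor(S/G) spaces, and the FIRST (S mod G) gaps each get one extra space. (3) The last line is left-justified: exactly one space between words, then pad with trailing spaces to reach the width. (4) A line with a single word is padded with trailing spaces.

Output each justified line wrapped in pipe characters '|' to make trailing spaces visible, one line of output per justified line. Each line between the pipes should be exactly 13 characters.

Answer: |string     at|
|childhood  no|
|old for chair|
|with         |
|telescope    |
|number       |
|television   |
|owl  car oats|
|mineral      |

Derivation:
Line 1: ['string', 'at'] (min_width=9, slack=4)
Line 2: ['childhood', 'no'] (min_width=12, slack=1)
Line 3: ['old', 'for', 'chair'] (min_width=13, slack=0)
Line 4: ['with'] (min_width=4, slack=9)
Line 5: ['telescope'] (min_width=9, slack=4)
Line 6: ['number'] (min_width=6, slack=7)
Line 7: ['television'] (min_width=10, slack=3)
Line 8: ['owl', 'car', 'oats'] (min_width=12, slack=1)
Line 9: ['mineral'] (min_width=7, slack=6)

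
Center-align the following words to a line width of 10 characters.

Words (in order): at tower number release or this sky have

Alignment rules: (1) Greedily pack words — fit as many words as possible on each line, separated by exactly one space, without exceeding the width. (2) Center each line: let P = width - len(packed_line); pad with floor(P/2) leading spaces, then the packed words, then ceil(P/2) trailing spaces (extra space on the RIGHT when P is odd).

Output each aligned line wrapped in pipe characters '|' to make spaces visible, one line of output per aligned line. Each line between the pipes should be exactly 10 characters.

Line 1: ['at', 'tower'] (min_width=8, slack=2)
Line 2: ['number'] (min_width=6, slack=4)
Line 3: ['release', 'or'] (min_width=10, slack=0)
Line 4: ['this', 'sky'] (min_width=8, slack=2)
Line 5: ['have'] (min_width=4, slack=6)

Answer: | at tower |
|  number  |
|release or|
| this sky |
|   have   |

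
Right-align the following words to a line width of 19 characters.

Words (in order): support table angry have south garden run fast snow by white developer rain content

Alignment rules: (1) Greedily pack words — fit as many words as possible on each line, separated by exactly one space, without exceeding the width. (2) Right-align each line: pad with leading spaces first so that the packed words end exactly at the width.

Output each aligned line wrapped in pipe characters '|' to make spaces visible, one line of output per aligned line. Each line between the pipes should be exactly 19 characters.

Line 1: ['support', 'table', 'angry'] (min_width=19, slack=0)
Line 2: ['have', 'south', 'garden'] (min_width=17, slack=2)
Line 3: ['run', 'fast', 'snow', 'by'] (min_width=16, slack=3)
Line 4: ['white', 'developer'] (min_width=15, slack=4)
Line 5: ['rain', 'content'] (min_width=12, slack=7)

Answer: |support table angry|
|  have south garden|
|   run fast snow by|
|    white developer|
|       rain content|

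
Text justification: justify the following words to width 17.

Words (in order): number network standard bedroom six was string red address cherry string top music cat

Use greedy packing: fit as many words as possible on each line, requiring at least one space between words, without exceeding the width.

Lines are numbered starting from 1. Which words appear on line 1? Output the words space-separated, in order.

Answer: number network

Derivation:
Line 1: ['number', 'network'] (min_width=14, slack=3)
Line 2: ['standard', 'bedroom'] (min_width=16, slack=1)
Line 3: ['six', 'was', 'string'] (min_width=14, slack=3)
Line 4: ['red', 'address'] (min_width=11, slack=6)
Line 5: ['cherry', 'string', 'top'] (min_width=17, slack=0)
Line 6: ['music', 'cat'] (min_width=9, slack=8)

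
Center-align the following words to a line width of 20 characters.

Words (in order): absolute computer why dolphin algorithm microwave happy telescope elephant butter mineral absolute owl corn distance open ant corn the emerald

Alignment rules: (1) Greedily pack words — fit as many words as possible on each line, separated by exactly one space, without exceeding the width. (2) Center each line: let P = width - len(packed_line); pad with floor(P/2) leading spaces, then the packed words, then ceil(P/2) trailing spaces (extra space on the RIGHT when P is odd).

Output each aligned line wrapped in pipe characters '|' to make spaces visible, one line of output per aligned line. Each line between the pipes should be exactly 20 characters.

Line 1: ['absolute', 'computer'] (min_width=17, slack=3)
Line 2: ['why', 'dolphin'] (min_width=11, slack=9)
Line 3: ['algorithm', 'microwave'] (min_width=19, slack=1)
Line 4: ['happy', 'telescope'] (min_width=15, slack=5)
Line 5: ['elephant', 'butter'] (min_width=15, slack=5)
Line 6: ['mineral', 'absolute', 'owl'] (min_width=20, slack=0)
Line 7: ['corn', 'distance', 'open'] (min_width=18, slack=2)
Line 8: ['ant', 'corn', 'the', 'emerald'] (min_width=20, slack=0)

Answer: | absolute computer  |
|    why dolphin     |
|algorithm microwave |
|  happy telescope   |
|  elephant butter   |
|mineral absolute owl|
| corn distance open |
|ant corn the emerald|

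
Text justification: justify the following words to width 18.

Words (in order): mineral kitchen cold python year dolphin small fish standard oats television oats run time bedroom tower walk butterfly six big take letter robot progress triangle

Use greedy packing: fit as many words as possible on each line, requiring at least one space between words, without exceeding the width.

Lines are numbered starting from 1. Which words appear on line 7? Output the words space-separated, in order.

Answer: tower walk

Derivation:
Line 1: ['mineral', 'kitchen'] (min_width=15, slack=3)
Line 2: ['cold', 'python', 'year'] (min_width=16, slack=2)
Line 3: ['dolphin', 'small', 'fish'] (min_width=18, slack=0)
Line 4: ['standard', 'oats'] (min_width=13, slack=5)
Line 5: ['television', 'oats'] (min_width=15, slack=3)
Line 6: ['run', 'time', 'bedroom'] (min_width=16, slack=2)
Line 7: ['tower', 'walk'] (min_width=10, slack=8)
Line 8: ['butterfly', 'six', 'big'] (min_width=17, slack=1)
Line 9: ['take', 'letter', 'robot'] (min_width=17, slack=1)
Line 10: ['progress', 'triangle'] (min_width=17, slack=1)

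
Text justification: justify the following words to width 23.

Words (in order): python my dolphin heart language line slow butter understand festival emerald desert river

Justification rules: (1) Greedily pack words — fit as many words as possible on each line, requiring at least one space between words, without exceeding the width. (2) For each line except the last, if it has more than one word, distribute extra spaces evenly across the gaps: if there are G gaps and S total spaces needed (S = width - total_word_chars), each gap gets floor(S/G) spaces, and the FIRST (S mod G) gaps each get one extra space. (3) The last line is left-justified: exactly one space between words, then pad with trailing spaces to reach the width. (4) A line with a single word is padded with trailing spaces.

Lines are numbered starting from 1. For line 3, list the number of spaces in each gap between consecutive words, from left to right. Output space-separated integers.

Line 1: ['python', 'my', 'dolphin', 'heart'] (min_width=23, slack=0)
Line 2: ['language', 'line', 'slow'] (min_width=18, slack=5)
Line 3: ['butter', 'understand'] (min_width=17, slack=6)
Line 4: ['festival', 'emerald', 'desert'] (min_width=23, slack=0)
Line 5: ['river'] (min_width=5, slack=18)

Answer: 7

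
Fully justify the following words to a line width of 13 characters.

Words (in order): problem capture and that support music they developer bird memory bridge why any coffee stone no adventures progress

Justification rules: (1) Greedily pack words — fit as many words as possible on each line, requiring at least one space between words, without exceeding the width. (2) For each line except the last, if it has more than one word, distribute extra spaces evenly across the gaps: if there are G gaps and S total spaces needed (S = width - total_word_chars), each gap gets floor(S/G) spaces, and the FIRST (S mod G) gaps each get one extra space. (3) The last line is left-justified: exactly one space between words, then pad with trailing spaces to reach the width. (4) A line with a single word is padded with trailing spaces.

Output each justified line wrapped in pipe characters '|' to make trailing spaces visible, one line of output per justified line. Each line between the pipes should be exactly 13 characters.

Line 1: ['problem'] (min_width=7, slack=6)
Line 2: ['capture', 'and'] (min_width=11, slack=2)
Line 3: ['that', 'support'] (min_width=12, slack=1)
Line 4: ['music', 'they'] (min_width=10, slack=3)
Line 5: ['developer'] (min_width=9, slack=4)
Line 6: ['bird', 'memory'] (min_width=11, slack=2)
Line 7: ['bridge', 'why'] (min_width=10, slack=3)
Line 8: ['any', 'coffee'] (min_width=10, slack=3)
Line 9: ['stone', 'no'] (min_width=8, slack=5)
Line 10: ['adventures'] (min_width=10, slack=3)
Line 11: ['progress'] (min_width=8, slack=5)

Answer: |problem      |
|capture   and|
|that  support|
|music    they|
|developer    |
|bird   memory|
|bridge    why|
|any    coffee|
|stone      no|
|adventures   |
|progress     |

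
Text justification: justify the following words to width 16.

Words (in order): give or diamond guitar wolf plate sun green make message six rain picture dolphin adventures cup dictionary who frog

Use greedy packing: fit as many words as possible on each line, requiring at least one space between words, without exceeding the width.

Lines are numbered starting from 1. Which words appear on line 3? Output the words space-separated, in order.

Line 1: ['give', 'or', 'diamond'] (min_width=15, slack=1)
Line 2: ['guitar', 'wolf'] (min_width=11, slack=5)
Line 3: ['plate', 'sun', 'green'] (min_width=15, slack=1)
Line 4: ['make', 'message', 'six'] (min_width=16, slack=0)
Line 5: ['rain', 'picture'] (min_width=12, slack=4)
Line 6: ['dolphin'] (min_width=7, slack=9)
Line 7: ['adventures', 'cup'] (min_width=14, slack=2)
Line 8: ['dictionary', 'who'] (min_width=14, slack=2)
Line 9: ['frog'] (min_width=4, slack=12)

Answer: plate sun green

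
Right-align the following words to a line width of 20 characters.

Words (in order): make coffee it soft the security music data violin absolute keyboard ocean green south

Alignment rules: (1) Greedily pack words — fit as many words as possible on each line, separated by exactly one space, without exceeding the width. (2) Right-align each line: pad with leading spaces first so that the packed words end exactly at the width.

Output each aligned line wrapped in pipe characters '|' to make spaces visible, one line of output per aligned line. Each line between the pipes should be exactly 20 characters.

Line 1: ['make', 'coffee', 'it', 'soft'] (min_width=19, slack=1)
Line 2: ['the', 'security', 'music'] (min_width=18, slack=2)
Line 3: ['data', 'violin', 'absolute'] (min_width=20, slack=0)
Line 4: ['keyboard', 'ocean', 'green'] (min_width=20, slack=0)
Line 5: ['south'] (min_width=5, slack=15)

Answer: | make coffee it soft|
|  the security music|
|data violin absolute|
|keyboard ocean green|
|               south|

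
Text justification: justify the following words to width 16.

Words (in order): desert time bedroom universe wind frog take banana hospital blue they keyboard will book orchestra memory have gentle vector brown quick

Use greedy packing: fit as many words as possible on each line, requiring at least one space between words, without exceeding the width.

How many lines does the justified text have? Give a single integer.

Answer: 10

Derivation:
Line 1: ['desert', 'time'] (min_width=11, slack=5)
Line 2: ['bedroom', 'universe'] (min_width=16, slack=0)
Line 3: ['wind', 'frog', 'take'] (min_width=14, slack=2)
Line 4: ['banana', 'hospital'] (min_width=15, slack=1)
Line 5: ['blue', 'they'] (min_width=9, slack=7)
Line 6: ['keyboard', 'will'] (min_width=13, slack=3)
Line 7: ['book', 'orchestra'] (min_width=14, slack=2)
Line 8: ['memory', 'have'] (min_width=11, slack=5)
Line 9: ['gentle', 'vector'] (min_width=13, slack=3)
Line 10: ['brown', 'quick'] (min_width=11, slack=5)
Total lines: 10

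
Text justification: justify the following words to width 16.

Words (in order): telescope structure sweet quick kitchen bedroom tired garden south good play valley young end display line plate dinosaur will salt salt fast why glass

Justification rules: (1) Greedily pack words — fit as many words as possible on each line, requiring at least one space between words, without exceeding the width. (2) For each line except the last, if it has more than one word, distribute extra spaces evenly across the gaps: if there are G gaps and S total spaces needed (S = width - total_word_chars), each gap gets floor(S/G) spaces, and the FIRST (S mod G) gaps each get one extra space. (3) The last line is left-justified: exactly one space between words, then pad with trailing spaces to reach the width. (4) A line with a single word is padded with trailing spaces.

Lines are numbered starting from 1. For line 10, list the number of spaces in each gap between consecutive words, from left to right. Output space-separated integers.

Answer: 2 2

Derivation:
Line 1: ['telescope'] (min_width=9, slack=7)
Line 2: ['structure', 'sweet'] (min_width=15, slack=1)
Line 3: ['quick', 'kitchen'] (min_width=13, slack=3)
Line 4: ['bedroom', 'tired'] (min_width=13, slack=3)
Line 5: ['garden', 'south'] (min_width=12, slack=4)
Line 6: ['good', 'play', 'valley'] (min_width=16, slack=0)
Line 7: ['young', 'end'] (min_width=9, slack=7)
Line 8: ['display', 'line'] (min_width=12, slack=4)
Line 9: ['plate', 'dinosaur'] (min_width=14, slack=2)
Line 10: ['will', 'salt', 'salt'] (min_width=14, slack=2)
Line 11: ['fast', 'why', 'glass'] (min_width=14, slack=2)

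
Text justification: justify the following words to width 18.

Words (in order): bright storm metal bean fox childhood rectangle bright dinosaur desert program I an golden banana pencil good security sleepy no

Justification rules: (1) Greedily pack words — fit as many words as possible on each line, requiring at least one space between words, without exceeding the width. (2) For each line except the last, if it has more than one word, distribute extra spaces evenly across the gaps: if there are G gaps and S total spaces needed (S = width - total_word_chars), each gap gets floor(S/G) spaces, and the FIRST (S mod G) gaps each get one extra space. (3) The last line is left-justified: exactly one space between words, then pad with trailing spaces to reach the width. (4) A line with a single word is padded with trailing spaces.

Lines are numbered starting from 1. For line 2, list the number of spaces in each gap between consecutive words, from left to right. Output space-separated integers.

Line 1: ['bright', 'storm', 'metal'] (min_width=18, slack=0)
Line 2: ['bean', 'fox', 'childhood'] (min_width=18, slack=0)
Line 3: ['rectangle', 'bright'] (min_width=16, slack=2)
Line 4: ['dinosaur', 'desert'] (min_width=15, slack=3)
Line 5: ['program', 'I', 'an'] (min_width=12, slack=6)
Line 6: ['golden', 'banana'] (min_width=13, slack=5)
Line 7: ['pencil', 'good'] (min_width=11, slack=7)
Line 8: ['security', 'sleepy', 'no'] (min_width=18, slack=0)

Answer: 1 1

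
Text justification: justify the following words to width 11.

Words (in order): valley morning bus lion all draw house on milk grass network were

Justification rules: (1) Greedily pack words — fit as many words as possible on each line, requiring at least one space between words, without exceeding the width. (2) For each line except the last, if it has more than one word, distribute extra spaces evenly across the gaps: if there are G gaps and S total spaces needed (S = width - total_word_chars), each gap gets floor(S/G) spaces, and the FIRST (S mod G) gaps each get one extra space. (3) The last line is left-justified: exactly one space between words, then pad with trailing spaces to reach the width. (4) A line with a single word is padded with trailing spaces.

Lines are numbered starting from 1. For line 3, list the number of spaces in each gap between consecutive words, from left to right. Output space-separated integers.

Answer: 4

Derivation:
Line 1: ['valley'] (min_width=6, slack=5)
Line 2: ['morning', 'bus'] (min_width=11, slack=0)
Line 3: ['lion', 'all'] (min_width=8, slack=3)
Line 4: ['draw', 'house'] (min_width=10, slack=1)
Line 5: ['on', 'milk'] (min_width=7, slack=4)
Line 6: ['grass'] (min_width=5, slack=6)
Line 7: ['network'] (min_width=7, slack=4)
Line 8: ['were'] (min_width=4, slack=7)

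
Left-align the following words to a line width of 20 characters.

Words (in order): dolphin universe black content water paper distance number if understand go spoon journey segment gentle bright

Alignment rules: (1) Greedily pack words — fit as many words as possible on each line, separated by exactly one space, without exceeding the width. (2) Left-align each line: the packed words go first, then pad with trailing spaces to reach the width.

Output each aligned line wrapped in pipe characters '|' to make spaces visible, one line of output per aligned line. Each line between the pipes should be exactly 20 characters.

Line 1: ['dolphin', 'universe'] (min_width=16, slack=4)
Line 2: ['black', 'content', 'water'] (min_width=19, slack=1)
Line 3: ['paper', 'distance'] (min_width=14, slack=6)
Line 4: ['number', 'if', 'understand'] (min_width=20, slack=0)
Line 5: ['go', 'spoon', 'journey'] (min_width=16, slack=4)
Line 6: ['segment', 'gentle'] (min_width=14, slack=6)
Line 7: ['bright'] (min_width=6, slack=14)

Answer: |dolphin universe    |
|black content water |
|paper distance      |
|number if understand|
|go spoon journey    |
|segment gentle      |
|bright              |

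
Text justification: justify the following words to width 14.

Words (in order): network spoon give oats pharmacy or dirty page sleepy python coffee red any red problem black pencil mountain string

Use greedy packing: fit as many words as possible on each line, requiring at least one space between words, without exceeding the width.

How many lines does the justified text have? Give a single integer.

Answer: 10

Derivation:
Line 1: ['network', 'spoon'] (min_width=13, slack=1)
Line 2: ['give', 'oats'] (min_width=9, slack=5)
Line 3: ['pharmacy', 'or'] (min_width=11, slack=3)
Line 4: ['dirty', 'page'] (min_width=10, slack=4)
Line 5: ['sleepy', 'python'] (min_width=13, slack=1)
Line 6: ['coffee', 'red', 'any'] (min_width=14, slack=0)
Line 7: ['red', 'problem'] (min_width=11, slack=3)
Line 8: ['black', 'pencil'] (min_width=12, slack=2)
Line 9: ['mountain'] (min_width=8, slack=6)
Line 10: ['string'] (min_width=6, slack=8)
Total lines: 10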